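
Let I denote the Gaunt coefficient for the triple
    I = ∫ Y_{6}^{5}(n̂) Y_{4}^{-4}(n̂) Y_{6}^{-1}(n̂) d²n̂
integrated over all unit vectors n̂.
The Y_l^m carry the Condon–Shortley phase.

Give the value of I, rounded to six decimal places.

m-sum 0 ✓  L=16 even ✓  2≤6≤10 ✓
Π(2lᵢ+1) = 13×9×13 = 1521
triangle coeff Δ(6,4,6) = 1/15315300
Σ_t [0,4]: t=0:+1/829440 t=1:−1/25920 t=2:+1/9216 t=3:−1/25920 t=4:+1/829440 = 7/207360
(3j)²=28/2431 [(6 4 6; 0 0 0)], sign=+1
Σ_t [0,0]: t=0:+1/2903040 = 1/2903040
(3j)²=5/663 [(6 4 6; 5 -4 -1)], sign=-1
⇒ 4πI² = 420/3179
I = (-1)√(420/3179/(4π)) = -0.10253555

-0.102536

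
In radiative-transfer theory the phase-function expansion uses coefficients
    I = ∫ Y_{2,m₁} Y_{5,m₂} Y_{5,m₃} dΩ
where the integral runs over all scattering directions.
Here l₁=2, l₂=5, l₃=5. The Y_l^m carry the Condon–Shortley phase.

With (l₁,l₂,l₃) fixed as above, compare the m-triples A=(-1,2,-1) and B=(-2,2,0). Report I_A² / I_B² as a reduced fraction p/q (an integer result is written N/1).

3/10

Shared (l₁,l₂,l₃)=(2,5,5): N and (l;000)² cancel in I_A²/I_B².
A: Δ = 2!·2!·8!/13! = 1/38610; Racah Σ t=1..2: t=1:−1/2880 t=2:+1/1440 = 1/2880; ⇒ 3j(2 5 5; -1 2 -1)² = 7/715, sgn +1
B: Δ = 2!·2!·8!/13! = 1/38610; Racah Σ t=2..2: t=2:+1/2880 = 1/2880; ⇒ 3j(2 5 5; -2 2 0)² = 14/429, sgn -1
I_A²/I_B² = (7/715)/(14/429) = 3/10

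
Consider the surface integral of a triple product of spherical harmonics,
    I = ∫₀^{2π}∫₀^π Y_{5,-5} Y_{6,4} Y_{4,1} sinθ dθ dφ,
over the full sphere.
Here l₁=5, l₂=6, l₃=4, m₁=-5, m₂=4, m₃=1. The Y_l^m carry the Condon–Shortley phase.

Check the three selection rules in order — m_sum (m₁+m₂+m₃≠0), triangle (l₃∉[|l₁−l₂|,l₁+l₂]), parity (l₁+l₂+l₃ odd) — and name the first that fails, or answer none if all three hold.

parity

Σmᵢ = 0  ✓
l₃∈[|l₁−l₂|,l₁+l₂]=[1,11], have l₃=4  ✓
Σlᵢ = 15 ⇒ odd  ✗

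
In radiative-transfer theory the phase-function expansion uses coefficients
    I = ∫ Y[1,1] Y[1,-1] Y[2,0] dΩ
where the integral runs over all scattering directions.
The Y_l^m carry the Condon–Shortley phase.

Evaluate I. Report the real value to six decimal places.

Rules hold: Σm=0, L=4 even, 0≤2≤2.
N = 3·3·5 = 45
Δ = 0!·2!·2!/5! = 1/30
Racah Σ t=0..0: t=0:+1/1 = 1/1
⇒ 3j(1 1 2; 0 0 0)² = 2/15, sgn +1
Racah Σ t=0..0: t=0:+1/4 = 1/4
⇒ 3j(1 1 2; 1 -1 0)² = 1/30, sgn +1
4πI² = N·(3j₀)²·(3jₘ)² = 1/5
I = +1·√(0.2/4π) = 0.12615663

0.126157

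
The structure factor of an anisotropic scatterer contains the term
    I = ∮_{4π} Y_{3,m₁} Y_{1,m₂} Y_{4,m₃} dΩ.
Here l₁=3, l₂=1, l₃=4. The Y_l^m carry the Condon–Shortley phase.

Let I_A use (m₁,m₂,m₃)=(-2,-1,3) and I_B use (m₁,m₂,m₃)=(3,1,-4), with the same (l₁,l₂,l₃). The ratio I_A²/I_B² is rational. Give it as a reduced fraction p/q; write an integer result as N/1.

Same 3,1,4: normalisation and zero-m 3j drop out of the ratio.
A: Δ: 0! 6! 2! / 9! → 1/252; sum: t=0:+1/240 = 1/240; 3j²(3 1 4; -2 -1 3) = Δ·Π!·Σ² = 1/12  (sign -1)
B: Δ: 0! 6! 2! / 9! → 1/252; sum: t=0:+1/1440 = 1/1440; 3j²(3 1 4; 3 1 -4) = Δ·Π!·Σ² = 1/9  (sign +1)
I_A²/I_B² = (1/12)/(1/9) = 3/4

3/4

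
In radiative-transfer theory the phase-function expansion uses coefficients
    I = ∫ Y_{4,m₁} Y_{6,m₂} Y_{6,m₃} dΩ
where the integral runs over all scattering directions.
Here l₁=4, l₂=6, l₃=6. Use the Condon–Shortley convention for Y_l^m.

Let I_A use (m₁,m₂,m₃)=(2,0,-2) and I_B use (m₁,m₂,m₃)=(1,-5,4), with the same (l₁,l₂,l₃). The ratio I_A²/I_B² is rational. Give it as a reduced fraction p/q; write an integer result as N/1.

Shared (l₁,l₂,l₃)=(4,6,6): N and (l;000)² cancel in I_A²/I_B².
A: Δ = 4!·4!·8!/17! = 1/15315300; Racah Σ t=0..2: t=0:+1/138240 t=1:−1/25920 t=2:+1/55296 = -11/829440; ⇒ 3j(4 6 6; 2 0 -2)² = 11/1326, sgn -1
B: Δ = 4!·4!·8!/17! = 1/15315300; Racah Σ t=0..1: t=0:+1/725760 t=1:−1/967680 = 1/2903040; ⇒ 3j(4 6 6; 1 -5 4)² = 5/3094, sgn +1
I_A²/I_B² = (11/1326)/(5/3094) = 77/15

77/15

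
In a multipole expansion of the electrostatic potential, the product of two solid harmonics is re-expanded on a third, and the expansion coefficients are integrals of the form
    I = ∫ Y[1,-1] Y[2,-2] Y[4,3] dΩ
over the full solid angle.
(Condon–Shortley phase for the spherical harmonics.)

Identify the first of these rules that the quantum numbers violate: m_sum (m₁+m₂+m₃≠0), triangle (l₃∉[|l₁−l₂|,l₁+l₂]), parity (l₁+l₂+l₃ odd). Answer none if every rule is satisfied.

triangle

m₁+m₂+m₃ = -1 − 2 + 3 = 0  ✓
triangle: |1−2|=1 ≤ l₃=4 ≤ 1+2=3  ✗
parity: l₁+l₂+l₃ = 7 is odd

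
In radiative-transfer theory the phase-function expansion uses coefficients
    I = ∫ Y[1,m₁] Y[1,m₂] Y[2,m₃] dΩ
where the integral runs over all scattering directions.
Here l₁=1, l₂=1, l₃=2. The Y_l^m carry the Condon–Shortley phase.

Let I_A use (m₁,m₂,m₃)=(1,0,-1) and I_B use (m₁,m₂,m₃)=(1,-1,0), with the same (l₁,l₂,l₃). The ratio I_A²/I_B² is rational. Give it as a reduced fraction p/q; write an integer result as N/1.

3/1

Same 1,1,2: normalisation and zero-m 3j drop out of the ratio.
A: Δ: 0! 2! 2! / 5! → 1/30; sum: t=0:+1/2 = 1/2; 3j²(1 1 2; 1 0 -1) = Δ·Π!·Σ² = 1/10  (sign -1)
B: Δ: 0! 2! 2! / 5! → 1/30; sum: t=0:+1/4 = 1/4; 3j²(1 1 2; 1 -1 0) = Δ·Π!·Σ² = 1/30  (sign +1)
I_A²/I_B² = (1/10)/(1/30) = 3/1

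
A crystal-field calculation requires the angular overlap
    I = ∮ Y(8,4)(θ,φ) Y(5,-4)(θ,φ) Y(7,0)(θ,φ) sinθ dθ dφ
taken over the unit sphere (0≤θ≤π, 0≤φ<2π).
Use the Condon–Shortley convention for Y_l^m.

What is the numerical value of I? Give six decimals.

-0.028786

Rules hold: Σm=0, L=20 even, 3≤7≤13.
N = 17·11·15 = 2805
Δ = 6!·10!·4!/21! = 1/814773960
Racah Σ t=1..5: t=1:−1/87091200 t=2:+1/4976640 t=3:−1/2073600 t=4:+1/4976640 t=5:−1/87091200 = -1/9676800
⇒ 3j(8 5 7; 0 0 0)² = 360/46189, sgn +1
Racah Σ t=0..1: t=0:+1/74649600 t=1:−1/87091200 = 1/522547200
⇒ 3j(8 5 7; 4 -4 0)² = 2/4199, sgn -1
4πI² = N·(3j₀)²·(3jₘ)² = 10800/1037153
I = -1·√(0.0104131/4π) = -0.02878628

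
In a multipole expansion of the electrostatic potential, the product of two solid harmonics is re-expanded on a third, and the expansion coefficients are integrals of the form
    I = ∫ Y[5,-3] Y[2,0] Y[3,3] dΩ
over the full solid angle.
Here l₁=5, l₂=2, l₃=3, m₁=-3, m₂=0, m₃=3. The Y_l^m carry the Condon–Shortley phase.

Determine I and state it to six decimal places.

m-sum 0 ✓  L=10 even ✓  3≤3≤7 ✓
Π(2lᵢ+1) = 11×5×7 = 385
triangle coeff Δ(5,2,3) = 1/2310
Σ_t [2,2]: t=2:+1/144 = 1/144
(3j)²=10/231 [(5 2 3; 0 0 0)], sign=-1
Σ_t [2,2]: t=2:+1/2880 = 1/2880
(3j)²=2/165 [(5 2 3; -3 0 3)], sign=+1
⇒ 4πI² = 20/99
I = (-1)√(20/99/(4π)) = -0.12679218

-0.126792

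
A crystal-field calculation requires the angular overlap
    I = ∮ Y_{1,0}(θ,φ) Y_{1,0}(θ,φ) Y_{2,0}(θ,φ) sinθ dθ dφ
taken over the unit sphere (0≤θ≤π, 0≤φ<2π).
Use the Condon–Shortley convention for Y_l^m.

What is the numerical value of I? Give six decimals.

Rules hold: Σm=0, L=4 even, 0≤2≤2.
N = 3·3·5 = 45
Δ = 0!·2!·2!/5! = 1/30
Racah Σ t=0..0: t=0:+1/1 = 1/1
⇒ 3j(1 1 2; 0 0 0)² = 2/15, sgn +1
(m-triple is (0,0,0) — same symbol as above.)
4πI² = N·(3j₀)²·(3jₘ)² = 4/5
I = +1·√(0.8/4π) = 0.25231325

0.252313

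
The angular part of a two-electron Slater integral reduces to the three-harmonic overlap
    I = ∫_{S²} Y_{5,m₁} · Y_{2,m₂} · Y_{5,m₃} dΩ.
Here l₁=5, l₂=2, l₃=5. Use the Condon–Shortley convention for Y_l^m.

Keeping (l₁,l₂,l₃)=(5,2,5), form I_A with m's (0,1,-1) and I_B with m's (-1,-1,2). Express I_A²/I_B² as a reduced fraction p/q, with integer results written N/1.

Same 5,2,5: normalisation and zero-m 3j drop out of the ratio.
A: Δ: 2! 8! 2! / 13! → 1/38610; sum: t=1:−1/1152 t=2:+1/1440 = -1/5760; 3j²(5 2 5; 0 1 -1) = Δ·Π!·Σ² = 1/858  (sign -1)
B: Δ: 2! 8! 2! / 13! → 1/38610; sum: t=0:+1/2880 t=1:−1/1440 = -1/2880; 3j²(5 2 5; -1 -1 2) = Δ·Π!·Σ² = 7/715  (sign +1)
I_A²/I_B² = (1/858)/(7/715) = 5/42

5/42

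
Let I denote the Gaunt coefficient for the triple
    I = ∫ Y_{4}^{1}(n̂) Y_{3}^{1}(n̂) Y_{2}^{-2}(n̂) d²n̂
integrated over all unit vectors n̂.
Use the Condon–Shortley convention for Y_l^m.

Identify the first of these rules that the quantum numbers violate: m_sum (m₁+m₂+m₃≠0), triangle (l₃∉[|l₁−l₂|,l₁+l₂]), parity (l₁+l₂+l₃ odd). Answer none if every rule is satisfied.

parity

m₁+m₂+m₃ = 1 + 1 − 2 = 0  ✓
triangle: |4−3|=1 ≤ l₃=2 ≤ 4+3=7  ✓
parity: l₁+l₂+l₃ = 9 is odd  ✗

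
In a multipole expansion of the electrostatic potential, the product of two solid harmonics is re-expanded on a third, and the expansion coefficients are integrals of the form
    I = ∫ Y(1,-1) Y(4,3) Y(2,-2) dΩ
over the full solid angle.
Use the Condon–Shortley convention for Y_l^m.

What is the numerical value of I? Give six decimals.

l₃=2 ∉ [3,5] — triangle fails ⇒ I = 0

0.000000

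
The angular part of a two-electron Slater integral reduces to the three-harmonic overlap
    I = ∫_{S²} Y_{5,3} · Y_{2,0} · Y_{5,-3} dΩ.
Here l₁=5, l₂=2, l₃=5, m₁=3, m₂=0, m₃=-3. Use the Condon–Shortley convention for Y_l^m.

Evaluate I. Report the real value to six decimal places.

Rules hold: Σm=0, L=12 even, 3≤5≤7.
N = 11·5·11 = 605
Δ = 2!·8!·2!/13! = 1/38610
Racah Σ t=0..2: t=0:+1/2880 t=1:−1/576 t=2:+1/2880 = -1/960
⇒ 3j(5 2 5; 0 0 0)² = 10/429, sgn +1
Racah Σ t=0..2: t=0:+1/5760 t=1:−1/5040 t=2:+1/161280 = -1/53760
⇒ 3j(5 2 5; 3 0 -3)² = 1/4290, sgn -1
4πI² = N·(3j₀)²·(3jₘ)² = 5/1521
I = -1·√(0.00328731/4π) = -0.01617393

-0.016174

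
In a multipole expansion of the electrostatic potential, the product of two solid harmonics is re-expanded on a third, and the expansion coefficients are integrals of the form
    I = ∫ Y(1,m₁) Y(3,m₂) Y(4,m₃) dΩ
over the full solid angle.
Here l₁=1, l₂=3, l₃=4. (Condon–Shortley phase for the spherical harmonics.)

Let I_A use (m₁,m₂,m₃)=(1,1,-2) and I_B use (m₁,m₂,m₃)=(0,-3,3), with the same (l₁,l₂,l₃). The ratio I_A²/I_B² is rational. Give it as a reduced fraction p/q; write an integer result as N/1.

Same 1,3,4: normalisation and zero-m 3j drop out of the ratio.
A: Δ: 0! 2! 6! / 9! → 1/252; sum: t=0:+1/96 = 1/96; 3j²(1 3 4; 1 1 -2) = Δ·Π!·Σ² = 5/84  (sign +1)
B: Δ: 0! 2! 6! / 9! → 1/252; sum: t=0:+1/720 = 1/720; 3j²(1 3 4; 0 -3 3) = Δ·Π!·Σ² = 1/36  (sign -1)
I_A²/I_B² = (5/84)/(1/36) = 15/7

15/7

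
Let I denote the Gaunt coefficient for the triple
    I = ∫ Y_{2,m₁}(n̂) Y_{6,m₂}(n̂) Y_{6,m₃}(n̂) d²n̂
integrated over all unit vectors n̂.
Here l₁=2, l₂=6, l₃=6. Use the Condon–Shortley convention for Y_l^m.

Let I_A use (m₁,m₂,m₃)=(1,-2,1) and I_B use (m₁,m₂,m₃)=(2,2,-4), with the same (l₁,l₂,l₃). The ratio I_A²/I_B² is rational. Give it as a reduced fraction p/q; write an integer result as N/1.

Shared (l₁,l₂,l₃)=(2,6,6): N and (l;000)² cancel in I_A²/I_B².
A: Δ = 2!·2!·10!/15! = 1/90090; Racah Σ t=0..1: t=0:+1/34560 t=1:−1/60480 = 1/80640; ⇒ 3j(2 6 6; 1 -2 1)² = 6/1001, sgn -1
B: Δ = 2!·2!·10!/15! = 1/90090; Racah Σ t=0..0: t=0:+1/322560 = 1/322560; ⇒ 3j(2 6 6; 2 2 -4)² = 18/1001, sgn +1
I_A²/I_B² = (6/1001)/(18/1001) = 1/3

1/3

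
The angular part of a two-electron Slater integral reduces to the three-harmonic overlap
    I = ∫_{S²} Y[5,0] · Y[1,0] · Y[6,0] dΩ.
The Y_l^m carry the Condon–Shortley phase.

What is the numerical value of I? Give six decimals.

m-sum 0 ✓  L=12 even ✓  4≤6≤6 ✓
Π(2lᵢ+1) = 11×3×13 = 429
triangle coeff Δ(5,1,6) = 1/858
Σ_t [0,0]: t=0:+1/14400 = 1/14400
(3j)²=6/143 [(5 1 6; 0 0 0)], sign=+1
(m-triple is (0,0,0) — same symbol as above.)
⇒ 4πI² = 108/143
I = (+1)√(108/143/(4π)) = 0.24515397

0.245154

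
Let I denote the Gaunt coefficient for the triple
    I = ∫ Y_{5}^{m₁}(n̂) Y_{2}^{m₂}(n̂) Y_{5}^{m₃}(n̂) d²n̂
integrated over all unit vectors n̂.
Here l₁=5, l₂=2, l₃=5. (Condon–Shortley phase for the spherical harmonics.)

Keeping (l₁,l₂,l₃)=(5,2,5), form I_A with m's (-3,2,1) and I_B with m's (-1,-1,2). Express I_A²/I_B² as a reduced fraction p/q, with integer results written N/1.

8/3

Same 5,2,5: normalisation and zero-m 3j drop out of the ratio.
A: Δ: 2! 8! 2! / 13! → 1/38610; sum: t=2:+1/5760 = 1/5760; 3j²(5 2 5; -3 2 1) = Δ·Π!·Σ² = 56/2145  (sign +1)
B: Δ: 2! 8! 2! / 13! → 1/38610; sum: t=0:+1/2880 t=1:−1/1440 = -1/2880; 3j²(5 2 5; -1 -1 2) = Δ·Π!·Σ² = 7/715  (sign +1)
I_A²/I_B² = (56/2145)/(7/715) = 8/3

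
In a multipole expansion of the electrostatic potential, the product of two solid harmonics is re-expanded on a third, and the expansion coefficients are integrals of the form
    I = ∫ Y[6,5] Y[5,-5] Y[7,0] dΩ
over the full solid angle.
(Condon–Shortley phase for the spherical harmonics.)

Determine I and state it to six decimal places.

Checks pass: Σm=0; 18 even; l₃=7∈[1,11].
(2·6+1)(2·5+1)(2·7+1) = 2145
Δ: 4! 8! 6! / 19! → 1/174594420
sum: t=0:+1/4147200 t=1:−1/207360 t=2:+1/82944 t=3:−1/207360 t=4:+1/4147200 = 1/345600
3j²(6 5 7; 0 0 0) = Δ·Π!·Σ² = 420/46189  (sign -1)
sum: t=0:+1/87091200 = 1/87091200
3j²(6 5 7; 5 -5 0) = Δ·Π!·Σ² = 35/12597  (sign -1)
combine: 4πI² = 2145·420/46189·35/12597 = 73500/1356277
take √, sign +1: I = 0.06566963

0.065670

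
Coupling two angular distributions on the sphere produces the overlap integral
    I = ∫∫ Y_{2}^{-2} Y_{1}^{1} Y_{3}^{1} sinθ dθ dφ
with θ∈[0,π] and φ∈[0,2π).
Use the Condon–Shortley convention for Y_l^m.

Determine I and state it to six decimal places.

-0.082589

m-sum 0 ✓  L=6 even ✓  1≤3≤3 ✓
Π(2lᵢ+1) = 5×3×7 = 105
triangle coeff Δ(2,1,3) = 1/105
Σ_t [0,0]: t=0:+1/4 = 1/4
(3j)²=3/35 [(2 1 3; 0 0 0)], sign=-1
Σ_t [0,0]: t=0:+1/48 = 1/48
(3j)²=1/105 [(2 1 3; -2 1 1)], sign=+1
⇒ 4πI² = 3/35
I = (-1)√(3/35/(4π)) = -0.08258890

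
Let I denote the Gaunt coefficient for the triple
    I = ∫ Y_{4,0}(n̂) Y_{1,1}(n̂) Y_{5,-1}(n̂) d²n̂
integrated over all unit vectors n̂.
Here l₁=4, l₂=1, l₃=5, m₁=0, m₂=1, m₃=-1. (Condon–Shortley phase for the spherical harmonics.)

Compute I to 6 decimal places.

Rules hold: Σm=0, L=10 even, 3≤5≤5.
N = 9·3·11 = 297
Δ = 0!·8!·2!/11! = 1/495
Racah Σ t=0..0: t=0:+1/576 = 1/576
⇒ 3j(4 1 5; 0 0 0)² = 5/99, sgn -1
Racah Σ t=0..0: t=0:+1/1152 = 1/1152
⇒ 3j(4 1 5; 0 1 -1)² = 1/33, sgn +1
4πI² = N·(3j₀)²·(3jₘ)² = 5/11
I = -1·√(0.454545/4π) = -0.19018827

-0.190188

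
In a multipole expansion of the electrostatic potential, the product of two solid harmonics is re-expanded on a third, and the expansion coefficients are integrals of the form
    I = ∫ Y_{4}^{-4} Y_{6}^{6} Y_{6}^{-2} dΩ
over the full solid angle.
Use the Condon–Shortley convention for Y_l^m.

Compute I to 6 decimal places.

0.056161

Checks pass: Σm=0; 16 even; l₃=6∈[2,10].
(2·4+1)(2·6+1)(2·6+1) = 1521
Δ: 4! 4! 8! / 17! → 1/15315300
sum: t=0:+1/829440 t=1:−1/25920 t=2:+1/9216 t=3:−1/25920 t=4:+1/829440 = 7/207360
3j²(4 6 6; 0 0 0) = Δ·Π!·Σ² = 28/2431  (sign +1)
sum: t=4:+1/23224320 = 1/23224320
3j²(4 6 6; -4 6 -2) = Δ·Π!·Σ² = 1/442  (sign +1)
combine: 4πI² = 1521·28/2431·1/442 = 126/3179
take √, sign +1: I = 0.05616103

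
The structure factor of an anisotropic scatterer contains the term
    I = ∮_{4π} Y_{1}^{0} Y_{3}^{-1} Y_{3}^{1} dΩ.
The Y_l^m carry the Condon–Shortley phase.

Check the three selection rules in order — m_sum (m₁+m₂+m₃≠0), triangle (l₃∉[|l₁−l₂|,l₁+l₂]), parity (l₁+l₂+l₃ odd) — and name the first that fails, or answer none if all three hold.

parity

m₁+m₂+m₃ = 0 − 1 + 1 = 0  ✓
triangle: |1−3|=2 ≤ l₃=3 ≤ 1+3=4  ✓
parity: l₁+l₂+l₃ = 7 is odd  ✗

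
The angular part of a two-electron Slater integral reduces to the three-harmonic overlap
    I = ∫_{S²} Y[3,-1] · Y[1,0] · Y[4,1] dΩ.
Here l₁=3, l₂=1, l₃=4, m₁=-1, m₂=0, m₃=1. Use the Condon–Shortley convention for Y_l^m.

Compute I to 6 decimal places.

m-sum 0 ✓  L=8 even ✓  2≤4≤4 ✓
Π(2lᵢ+1) = 7×3×9 = 189
triangle coeff Δ(3,1,4) = 1/252
Σ_t [0,0]: t=0:+1/36 = 1/36
(3j)²=4/63 [(3 1 4; 0 0 0)], sign=+1
Σ_t [0,0]: t=0:+1/48 = 1/48
(3j)²=5/84 [(3 1 4; -1 0 1)], sign=-1
⇒ 4πI² = 5/7
I = (-1)√(5/7/(4π)) = -0.23841361

-0.238414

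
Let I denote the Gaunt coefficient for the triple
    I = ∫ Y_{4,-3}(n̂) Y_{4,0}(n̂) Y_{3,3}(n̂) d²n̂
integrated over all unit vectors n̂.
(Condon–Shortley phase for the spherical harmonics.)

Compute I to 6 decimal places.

0.000000

L=11 odd ⇒ parity kills the (l;000) factor ⇒ I = 0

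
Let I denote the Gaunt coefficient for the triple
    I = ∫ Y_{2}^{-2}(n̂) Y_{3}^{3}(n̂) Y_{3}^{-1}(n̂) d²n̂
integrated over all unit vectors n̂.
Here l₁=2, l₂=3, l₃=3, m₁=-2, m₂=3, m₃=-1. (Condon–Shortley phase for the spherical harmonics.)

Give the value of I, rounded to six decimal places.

0.132981

Checks pass: Σm=0; 8 even; l₃=3∈[1,5].
(2·2+1)(2·3+1)(2·3+1) = 245
Δ: 2! 2! 4! / 9! → 1/3780
sum: t=0:+1/24 t=1:−1/4 t=2:+1/24 = -1/6
3j²(2 3 3; 0 0 0) = Δ·Π!·Σ² = 4/105  (sign +1)
sum: t=2:+1/96 = 1/96
3j²(2 3 3; -2 3 -1) = Δ·Π!·Σ² = 1/42  (sign +1)
combine: 4πI² = 245·4/105·1/42 = 2/9
take √, sign +1: I = 0.13298076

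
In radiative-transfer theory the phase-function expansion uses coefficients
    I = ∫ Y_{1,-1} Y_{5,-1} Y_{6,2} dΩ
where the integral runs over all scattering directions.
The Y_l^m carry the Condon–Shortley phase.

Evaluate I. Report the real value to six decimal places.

0.216205

m-sum 0 ✓  L=12 even ✓  4≤6≤6 ✓
Π(2lᵢ+1) = 3×11×13 = 429
triangle coeff Δ(1,5,6) = 1/858
Σ_t [0,0]: t=0:+1/14400 = 1/14400
(3j)²=6/143 [(1 5 6; 0 0 0)], sign=+1
Σ_t [0,0]: t=0:+1/34560 = 1/34560
(3j)²=14/429 [(1 5 6; -1 -1 2)], sign=+1
⇒ 4πI² = 84/143
I = (+1)√(84/143/(4π)) = 0.21620548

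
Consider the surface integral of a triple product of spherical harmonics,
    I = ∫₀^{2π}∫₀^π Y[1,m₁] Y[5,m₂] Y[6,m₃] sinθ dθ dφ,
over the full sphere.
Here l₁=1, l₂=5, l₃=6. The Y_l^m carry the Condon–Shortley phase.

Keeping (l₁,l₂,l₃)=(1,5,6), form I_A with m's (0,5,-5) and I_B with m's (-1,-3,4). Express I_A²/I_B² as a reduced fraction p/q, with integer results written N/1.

Same 1,5,6: normalisation and zero-m 3j drop out of the ratio.
A: Δ: 0! 2! 10! / 13! → 1/858; sum: t=0:+1/3628800 = 1/3628800; 3j²(1 5 6; 0 5 -5) = Δ·Π!·Σ² = 1/78  (sign -1)
B: Δ: 0! 2! 10! / 13! → 1/858; sum: t=0:+1/161280 = 1/161280; 3j²(1 5 6; -1 -3 4) = Δ·Π!·Σ² = 15/286  (sign +1)
I_A²/I_B² = (1/78)/(15/286) = 11/45

11/45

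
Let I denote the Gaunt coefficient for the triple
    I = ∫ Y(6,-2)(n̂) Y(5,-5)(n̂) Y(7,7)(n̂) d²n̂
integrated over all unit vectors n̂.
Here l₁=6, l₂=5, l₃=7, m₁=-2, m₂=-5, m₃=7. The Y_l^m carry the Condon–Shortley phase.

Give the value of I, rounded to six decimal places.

Checks pass: Σm=0; 18 even; l₃=7∈[1,11].
(2·6+1)(2·5+1)(2·7+1) = 2145
Δ: 4! 8! 6! / 19! → 1/174594420
sum: t=0:+1/4147200 t=1:−1/207360 t=2:+1/82944 t=3:−1/207360 t=4:+1/4147200 = 1/345600
3j²(6 5 7; 0 0 0) = Δ·Π!·Σ² = 420/46189  (sign -1)
sum: t=0:+1/696729600 = 1/696729600
3j²(6 5 7; -2 -5 7) = Δ·Π!·Σ² = 7/1938  (sign +1)
combine: 4πI² = 2145·420/46189·7/1938 = 7350/104329
take √, sign -1: I = -0.07487489

-0.074875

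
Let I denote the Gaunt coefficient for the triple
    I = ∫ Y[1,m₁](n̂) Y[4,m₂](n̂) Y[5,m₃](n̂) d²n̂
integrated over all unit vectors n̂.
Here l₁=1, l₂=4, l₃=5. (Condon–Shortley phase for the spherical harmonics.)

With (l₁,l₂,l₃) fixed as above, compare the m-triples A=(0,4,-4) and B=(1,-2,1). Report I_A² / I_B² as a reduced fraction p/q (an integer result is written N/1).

3/2

Shared (l₁,l₂,l₃)=(1,4,5): N and (l;000)² cancel in I_A²/I_B².
A: Δ = 0!·2!·8!/11! = 1/495; Racah Σ t=0..0: t=0:+1/40320 = 1/40320; ⇒ 3j(1 4 5; 0 4 -4)² = 1/55, sgn -1
B: Δ = 0!·2!·8!/11! = 1/495; Racah Σ t=0..0: t=0:+1/2880 = 1/2880; ⇒ 3j(1 4 5; 1 -2 1)² = 2/165, sgn +1
I_A²/I_B² = (1/55)/(2/165) = 3/2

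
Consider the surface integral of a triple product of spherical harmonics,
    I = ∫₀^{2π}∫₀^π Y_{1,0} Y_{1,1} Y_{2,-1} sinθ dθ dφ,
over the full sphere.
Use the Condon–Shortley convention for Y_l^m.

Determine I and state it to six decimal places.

Checks pass: Σm=0; 4 even; l₃=2∈[0,2].
(2·1+1)(2·1+1)(2·2+1) = 45
Δ: 0! 2! 2! / 5! → 1/30
sum: t=0:+1/1 = 1/1
3j²(1 1 2; 0 0 0) = Δ·Π!·Σ² = 2/15  (sign +1)
sum: t=0:+1/2 = 1/2
3j²(1 1 2; 0 1 -1) = Δ·Π!·Σ² = 1/10  (sign -1)
combine: 4πI² = 45·2/15·1/10 = 3/5
take √, sign -1: I = -0.21850969

-0.218510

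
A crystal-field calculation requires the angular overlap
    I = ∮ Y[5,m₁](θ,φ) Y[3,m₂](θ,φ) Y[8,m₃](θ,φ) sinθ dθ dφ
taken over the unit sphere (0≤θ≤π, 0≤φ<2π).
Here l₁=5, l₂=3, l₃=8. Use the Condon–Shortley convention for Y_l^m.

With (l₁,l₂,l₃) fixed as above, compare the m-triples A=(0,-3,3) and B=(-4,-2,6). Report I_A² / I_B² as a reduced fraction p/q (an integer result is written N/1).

Same 5,3,8: normalisation and zero-m 3j drop out of the ratio.
A: Δ: 0! 10! 6! / 17! → 1/136136; sum: t=0:+1/10368000 = 1/10368000; 3j²(5 3 8; 0 -3 3) = Δ·Π!·Σ² = 3/884  (sign -1)
B: Δ: 0! 10! 6! / 17! → 1/136136; sum: t=0:+1/43545600 = 1/43545600; 3j²(5 3 8; -4 -2 6) = Δ·Π!·Σ² = 1/34  (sign +1)
I_A²/I_B² = (3/884)/(1/34) = 3/26

3/26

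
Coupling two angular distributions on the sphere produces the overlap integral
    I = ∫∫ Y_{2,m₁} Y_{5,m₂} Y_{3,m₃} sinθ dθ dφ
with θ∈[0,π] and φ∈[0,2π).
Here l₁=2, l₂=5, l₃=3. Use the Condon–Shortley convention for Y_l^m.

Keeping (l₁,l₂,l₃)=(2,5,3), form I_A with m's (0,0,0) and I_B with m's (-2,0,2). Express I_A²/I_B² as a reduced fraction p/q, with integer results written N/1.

Shared (l₁,l₂,l₃)=(2,5,3): N and (l;000)² cancel in I_A²/I_B².
A: Δ = 4!·0!·6!/11! = 1/2310; Racah Σ t=2..2: t=2:+1/144 = 1/144; ⇒ 3j(2 5 3; 0 0 0)² = 10/231, sgn -1
B: Δ = 4!·0!·6!/11! = 1/2310; Racah Σ t=4..4: t=4:+1/2880 = 1/2880; ⇒ 3j(2 5 3; -2 0 2)² = 1/462, sgn -1
I_A²/I_B² = (10/231)/(1/462) = 20/1

20/1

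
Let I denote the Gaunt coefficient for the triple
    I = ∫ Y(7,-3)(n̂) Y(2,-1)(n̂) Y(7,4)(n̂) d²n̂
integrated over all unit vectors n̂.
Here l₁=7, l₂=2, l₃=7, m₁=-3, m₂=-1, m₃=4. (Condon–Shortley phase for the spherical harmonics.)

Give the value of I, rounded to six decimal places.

Rules hold: Σm=0, L=16 even, 5≤7≤9.
N = 15·5·15 = 1125
Δ = 2!·12!·2!/17! = 1/185640
Racah Σ t=0..2: t=0:+1/2419200 t=1:−1/518400 t=2:+1/2419200 = -1/907200
⇒ 3j(7 2 7; 0 0 0)² = 56/3315, sgn +1
Racah Σ t=0..1: t=0:+1/14515200 t=1:−1/4354560 = -1/6220800
⇒ 3j(7 2 7; -3 -1 4)² = 77/4420, sgn +1
4πI² = N·(3j₀)²·(3jₘ)² = 16170/48841
I = +1·√(0.331074/4π) = 0.16231468

0.162315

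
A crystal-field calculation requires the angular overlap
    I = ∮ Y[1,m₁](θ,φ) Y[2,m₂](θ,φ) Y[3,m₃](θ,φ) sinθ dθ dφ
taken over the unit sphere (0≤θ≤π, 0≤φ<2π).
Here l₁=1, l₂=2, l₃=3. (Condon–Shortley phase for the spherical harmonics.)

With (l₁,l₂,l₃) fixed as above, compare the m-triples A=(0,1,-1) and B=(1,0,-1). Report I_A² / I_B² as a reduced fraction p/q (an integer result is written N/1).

Same 1,2,3: normalisation and zero-m 3j drop out of the ratio.
A: Δ: 0! 2! 4! / 7! → 1/105; sum: t=0:+1/6 = 1/6; 3j²(1 2 3; 0 1 -1) = Δ·Π!·Σ² = 8/105  (sign +1)
B: Δ: 0! 2! 4! / 7! → 1/105; sum: t=0:+1/8 = 1/8; 3j²(1 2 3; 1 0 -1) = Δ·Π!·Σ² = 2/35  (sign +1)
I_A²/I_B² = (8/105)/(2/35) = 4/3

4/3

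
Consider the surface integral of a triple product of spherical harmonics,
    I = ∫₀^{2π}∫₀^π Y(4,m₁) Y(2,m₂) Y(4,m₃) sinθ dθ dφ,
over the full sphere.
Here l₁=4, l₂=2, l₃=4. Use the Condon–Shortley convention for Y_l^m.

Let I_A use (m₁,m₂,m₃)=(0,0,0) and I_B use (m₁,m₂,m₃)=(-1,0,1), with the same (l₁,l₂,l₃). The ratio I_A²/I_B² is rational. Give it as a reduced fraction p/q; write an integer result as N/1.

Same 4,2,4: normalisation and zero-m 3j drop out of the ratio.
A: Δ: 2! 6! 2! / 11! → 1/13860; sum: t=0:+1/192 t=1:−1/36 t=2:+1/192 = -5/288; 3j²(4 2 4; 0 0 0) = Δ·Π!·Σ² = 20/693  (sign -1)
B: Δ: 2! 6! 2! / 11! → 1/13860; sum: t=0:+1/480 t=1:−1/48 t=2:+1/144 = -17/1440; 3j²(4 2 4; -1 0 1) = Δ·Π!·Σ² = 289/13860  (sign +1)
I_A²/I_B² = (20/693)/(289/13860) = 400/289

400/289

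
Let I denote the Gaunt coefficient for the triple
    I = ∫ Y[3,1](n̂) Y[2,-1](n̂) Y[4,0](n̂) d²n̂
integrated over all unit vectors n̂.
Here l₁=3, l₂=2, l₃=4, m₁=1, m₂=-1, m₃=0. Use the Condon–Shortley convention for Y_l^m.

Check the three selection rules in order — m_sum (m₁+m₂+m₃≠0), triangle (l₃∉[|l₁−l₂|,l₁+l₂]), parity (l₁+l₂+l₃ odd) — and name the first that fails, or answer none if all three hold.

parity

m₁+m₂+m₃ = 1 − 1 + 0 = 0  ✓
triangle: |3−2|=1 ≤ l₃=4 ≤ 3+2=5  ✓
parity: l₁+l₂+l₃ = 9 is odd  ✗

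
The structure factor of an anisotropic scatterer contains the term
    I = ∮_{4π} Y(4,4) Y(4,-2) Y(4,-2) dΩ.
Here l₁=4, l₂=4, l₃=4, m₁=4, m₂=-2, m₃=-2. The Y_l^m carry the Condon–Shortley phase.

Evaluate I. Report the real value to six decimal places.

Rules hold: Σm=0, L=12 even, 0≤4≤8.
N = 9·9·9 = 729
Δ = 4!·4!·4!/13! = 1/450450
Racah Σ t=0..4: t=0:+1/13824 t=1:−1/216 t=2:+1/64 t=3:−1/216 t=4:+1/13824 = 5/768
⇒ 3j(4 4 4; 0 0 0)² = 18/1001, sgn +1
Racah Σ t=0..0: t=0:+1/2304 = 1/2304
⇒ 3j(4 4 4; 4 -2 -2)² = 5/143, sgn +1
4πI² = N·(3j₀)²·(3jₘ)² = 65610/143143
I = +1·√(0.458353/4π) = 0.19098314

0.190983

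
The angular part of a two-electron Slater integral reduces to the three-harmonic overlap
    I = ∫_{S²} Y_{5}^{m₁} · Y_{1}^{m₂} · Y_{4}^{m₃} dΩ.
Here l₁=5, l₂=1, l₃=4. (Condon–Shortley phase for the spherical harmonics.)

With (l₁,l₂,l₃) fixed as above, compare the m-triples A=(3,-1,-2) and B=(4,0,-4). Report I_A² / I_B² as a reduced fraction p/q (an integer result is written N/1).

l's match ⇒ only the (l;m) 3-j factors differ between A and B.
A: triangle coeff Δ(5,1,4) = 1/495; Σ_t [0,0]: t=0:+1/2880 = 1/2880; (3j)²=28/495 [(5 1 4; 3 -1 -2)], sign=+1
B: triangle coeff Δ(5,1,4) = 1/495; Σ_t [1,1]: t=1:−1/40320 = -1/40320; (3j)²=1/55 [(5 1 4; 4 0 -4)], sign=-1
I_A²/I_B² = (28/495)/(1/55) = 28/9

28/9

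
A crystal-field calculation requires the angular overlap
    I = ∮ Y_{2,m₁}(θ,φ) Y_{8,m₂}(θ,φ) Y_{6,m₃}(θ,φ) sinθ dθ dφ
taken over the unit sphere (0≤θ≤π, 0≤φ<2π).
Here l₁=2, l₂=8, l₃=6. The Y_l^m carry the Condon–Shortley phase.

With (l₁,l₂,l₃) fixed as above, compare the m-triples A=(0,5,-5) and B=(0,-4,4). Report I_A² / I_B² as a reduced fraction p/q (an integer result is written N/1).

13/22

Same 2,8,6: normalisation and zero-m 3j drop out of the ratio.
A: Δ: 4! 0! 12! / 17! → 1/30940; sum: t=2:+1/159667200 = 1/159667200; 3j²(2 8 6; 0 5 -5) = Δ·Π!·Σ² = 9/1190  (sign -1)
B: Δ: 4! 0! 12! / 17! → 1/30940; sum: t=2:+1/29030400 = 1/29030400; 3j²(2 8 6; 0 -4 4) = Δ·Π!·Σ² = 99/7735  (sign +1)
I_A²/I_B² = (9/1190)/(99/7735) = 13/22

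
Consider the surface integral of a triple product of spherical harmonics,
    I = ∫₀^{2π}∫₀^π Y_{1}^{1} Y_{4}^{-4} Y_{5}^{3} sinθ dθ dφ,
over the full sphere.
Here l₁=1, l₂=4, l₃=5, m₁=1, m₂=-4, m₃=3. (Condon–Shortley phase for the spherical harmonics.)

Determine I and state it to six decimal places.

-0.049106

Rules hold: Σm=0, L=10 even, 3≤5≤5.
N = 3·9·11 = 297
Δ = 0!·2!·8!/11! = 1/495
Racah Σ t=0..0: t=0:+1/576 = 1/576
⇒ 3j(1 4 5; 0 0 0)² = 5/99, sgn -1
Racah Σ t=0..0: t=0:+1/80640 = 1/80640
⇒ 3j(1 4 5; 1 -4 3)² = 1/495, sgn +1
4πI² = N·(3j₀)²·(3jₘ)² = 1/33
I = -1·√(0.030303/4π) = -0.04910640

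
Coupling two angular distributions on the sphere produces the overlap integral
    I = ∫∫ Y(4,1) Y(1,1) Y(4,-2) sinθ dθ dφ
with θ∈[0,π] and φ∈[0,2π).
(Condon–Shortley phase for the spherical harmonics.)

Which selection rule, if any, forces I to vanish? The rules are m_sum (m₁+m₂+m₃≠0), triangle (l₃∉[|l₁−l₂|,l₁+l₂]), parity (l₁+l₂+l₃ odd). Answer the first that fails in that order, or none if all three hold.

parity

Σmᵢ = 0  ✓
l₃∈[|l₁−l₂|,l₁+l₂]=[3,5], have l₃=4  ✓
Σlᵢ = 9 ⇒ odd  ✗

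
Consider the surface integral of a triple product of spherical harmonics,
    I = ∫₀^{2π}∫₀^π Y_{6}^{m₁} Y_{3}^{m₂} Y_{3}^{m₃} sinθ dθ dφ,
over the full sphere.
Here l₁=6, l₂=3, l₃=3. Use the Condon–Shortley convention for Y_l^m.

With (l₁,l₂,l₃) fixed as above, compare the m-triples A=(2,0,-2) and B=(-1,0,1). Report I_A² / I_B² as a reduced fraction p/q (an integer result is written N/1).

Same 6,3,3: normalisation and zero-m 3j drop out of the ratio.
A: Δ: 6! 6! 0! / 13! → 1/12012; sum: t=3:−1/4320 = -1/4320; 3j²(6 3 3; 2 0 -2) = Δ·Π!·Σ² = 8/429  (sign +1)
B: Δ: 6! 6! 0! / 13! → 1/12012; sum: t=3:−1/1728 = -1/1728; 3j²(6 3 3; -1 0 1) = Δ·Π!·Σ² = 25/858  (sign -1)
I_A²/I_B² = (8/429)/(25/858) = 16/25

16/25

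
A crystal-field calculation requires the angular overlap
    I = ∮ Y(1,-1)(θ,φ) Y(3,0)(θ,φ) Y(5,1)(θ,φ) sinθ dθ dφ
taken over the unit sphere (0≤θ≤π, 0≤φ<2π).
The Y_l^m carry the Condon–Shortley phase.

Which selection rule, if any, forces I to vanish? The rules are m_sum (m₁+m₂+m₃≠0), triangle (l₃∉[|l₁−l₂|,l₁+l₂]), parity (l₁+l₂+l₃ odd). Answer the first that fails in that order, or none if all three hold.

triangle

azimuthal sum: -1 + 0 + 1 = 0  ✓
2 ≤ 5 ≤ 4 (triangle on l)  ✗
L = 1 + 3 + 5 = 9 (odd)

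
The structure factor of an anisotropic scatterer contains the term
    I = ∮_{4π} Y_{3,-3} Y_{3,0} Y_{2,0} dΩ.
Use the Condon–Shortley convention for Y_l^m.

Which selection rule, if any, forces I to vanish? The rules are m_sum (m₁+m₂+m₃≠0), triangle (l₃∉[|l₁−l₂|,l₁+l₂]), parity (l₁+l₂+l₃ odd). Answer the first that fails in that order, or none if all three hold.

m₁+m₂+m₃ = -3 + 0 + 0 = -3  ✗
triangle: |3−3|=0 ≤ l₃=2 ≤ 3+3=6
parity: l₁+l₂+l₃ = 8 is even

m_sum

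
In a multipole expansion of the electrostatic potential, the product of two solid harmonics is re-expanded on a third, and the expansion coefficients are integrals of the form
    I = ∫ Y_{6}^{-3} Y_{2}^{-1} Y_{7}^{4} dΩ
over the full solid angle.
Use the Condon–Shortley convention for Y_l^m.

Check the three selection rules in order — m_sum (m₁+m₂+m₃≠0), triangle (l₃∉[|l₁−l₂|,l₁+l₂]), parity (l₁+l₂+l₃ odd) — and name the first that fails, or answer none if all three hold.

m₁+m₂+m₃ = -3 − 1 + 4 = 0  ✓
triangle: |6−2|=4 ≤ l₃=7 ≤ 6+2=8  ✓
parity: l₁+l₂+l₃ = 15 is odd  ✗

parity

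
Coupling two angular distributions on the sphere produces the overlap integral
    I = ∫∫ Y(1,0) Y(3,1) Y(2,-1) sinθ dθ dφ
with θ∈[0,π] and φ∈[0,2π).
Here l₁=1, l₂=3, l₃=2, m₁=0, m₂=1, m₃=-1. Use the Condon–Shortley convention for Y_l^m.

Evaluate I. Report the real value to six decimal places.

-0.233597

Rules hold: Σm=0, L=6 even, 2≤2≤4.
N = 3·7·5 = 105
Δ = 2!·0!·4!/7! = 1/105
Racah Σ t=1..1: t=1:−1/4 = -1/4
⇒ 3j(1 3 2; 0 0 0)² = 3/35, sgn -1
Racah Σ t=1..1: t=1:−1/6 = -1/6
⇒ 3j(1 3 2; 0 1 -1)² = 8/105, sgn +1
4πI² = N·(3j₀)²·(3jₘ)² = 24/35
I = -1·√(0.685714/4π) = -0.23359668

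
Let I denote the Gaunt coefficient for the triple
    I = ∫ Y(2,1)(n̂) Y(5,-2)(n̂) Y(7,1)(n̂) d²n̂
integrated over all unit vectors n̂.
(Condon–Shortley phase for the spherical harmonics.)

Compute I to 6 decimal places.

Checks pass: Σm=0; 14 even; l₃=7∈[3,7].
(2·2+1)(2·5+1)(2·7+1) = 825
Δ: 0! 4! 10! / 15! → 1/15015
sum: t=0:+1/57600 = 1/57600
3j²(2 5 7; 0 0 0) = Δ·Π!·Σ² = 21/715  (sign -1)
sum: t=0:+1/181440 = 1/181440
3j²(2 5 7; 1 -2 1) = Δ·Π!·Σ² = 32/3003  (sign +1)
combine: 4πI² = 825·21/715·32/3003 = 480/1859
take √, sign -1: I = -0.14334284

-0.143343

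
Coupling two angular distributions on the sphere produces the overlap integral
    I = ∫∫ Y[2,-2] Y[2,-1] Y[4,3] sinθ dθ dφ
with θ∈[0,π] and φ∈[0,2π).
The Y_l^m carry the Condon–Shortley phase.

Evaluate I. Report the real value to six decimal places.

-0.238414

m-sum 0 ✓  L=8 even ✓  0≤4≤4 ✓
Π(2lᵢ+1) = 5×5×9 = 225
triangle coeff Δ(2,2,4) = 1/630
Σ_t [0,0]: t=0:+1/16 = 1/16
(3j)²=2/35 [(2 2 4; 0 0 0)], sign=+1
Σ_t [0,0]: t=0:+1/144 = 1/144
(3j)²=1/18 [(2 2 4; -2 -1 3)], sign=-1
⇒ 4πI² = 5/7
I = (-1)√(5/7/(4π)) = -0.23841361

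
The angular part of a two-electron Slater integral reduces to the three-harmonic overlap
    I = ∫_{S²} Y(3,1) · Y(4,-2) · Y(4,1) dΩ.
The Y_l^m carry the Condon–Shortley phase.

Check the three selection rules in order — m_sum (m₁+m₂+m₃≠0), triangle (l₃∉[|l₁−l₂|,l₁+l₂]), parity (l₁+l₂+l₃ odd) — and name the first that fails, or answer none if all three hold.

Σmᵢ = 0  ✓
l₃∈[|l₁−l₂|,l₁+l₂]=[1,7], have l₃=4  ✓
Σlᵢ = 11 ⇒ odd  ✗

parity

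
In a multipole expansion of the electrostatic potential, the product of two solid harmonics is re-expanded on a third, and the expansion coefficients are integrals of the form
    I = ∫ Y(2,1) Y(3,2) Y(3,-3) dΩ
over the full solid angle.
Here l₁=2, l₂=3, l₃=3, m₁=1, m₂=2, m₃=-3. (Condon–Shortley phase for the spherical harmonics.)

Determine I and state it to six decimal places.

Checks pass: Σm=0; 8 even; l₃=3∈[1,5].
(2·2+1)(2·3+1)(2·3+1) = 245
Δ: 2! 2! 4! / 9! → 1/3780
sum: t=0:+1/24 t=1:−1/4 t=2:+1/24 = -1/6
3j²(2 3 3; 0 0 0) = Δ·Π!·Σ² = 4/105  (sign +1)
sum: t=1:−1/48 = -1/48
3j²(2 3 3; 1 2 -3) = Δ·Π!·Σ² = 5/84  (sign -1)
combine: 4πI² = 245·4/105·5/84 = 5/9
take √, sign -1: I = -0.21026104

-0.210261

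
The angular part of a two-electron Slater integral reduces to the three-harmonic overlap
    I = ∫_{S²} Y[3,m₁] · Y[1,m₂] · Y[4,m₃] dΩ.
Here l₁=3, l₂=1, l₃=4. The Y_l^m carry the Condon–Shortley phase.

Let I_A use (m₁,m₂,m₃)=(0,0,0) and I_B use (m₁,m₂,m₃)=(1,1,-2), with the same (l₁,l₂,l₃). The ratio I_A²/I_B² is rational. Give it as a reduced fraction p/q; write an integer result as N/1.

Shared (l₁,l₂,l₃)=(3,1,4): N and (l;000)² cancel in I_A²/I_B².
A: Δ = 0!·6!·2!/9! = 1/252; Racah Σ t=0..0: t=0:+1/36 = 1/36; ⇒ 3j(3 1 4; 0 0 0)² = 4/63, sgn +1
B: Δ = 0!·6!·2!/9! = 1/252; Racah Σ t=0..0: t=0:+1/96 = 1/96; ⇒ 3j(3 1 4; 1 1 -2)² = 5/84, sgn +1
I_A²/I_B² = (4/63)/(5/84) = 16/15

16/15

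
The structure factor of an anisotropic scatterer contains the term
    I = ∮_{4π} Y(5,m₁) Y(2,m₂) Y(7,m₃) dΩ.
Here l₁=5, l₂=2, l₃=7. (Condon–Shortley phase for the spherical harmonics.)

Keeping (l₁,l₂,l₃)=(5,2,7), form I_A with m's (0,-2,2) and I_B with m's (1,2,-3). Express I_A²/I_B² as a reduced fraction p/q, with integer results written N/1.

3/5

Shared (l₁,l₂,l₃)=(5,2,7): N and (l;000)² cancel in I_A²/I_B².
A: Δ = 0!·10!·4!/15! = 1/15015; Racah Σ t=0..0: t=0:+1/345600 = 1/345600; ⇒ 3j(5 2 7; 0 -2 2)² = 6/715, sgn -1
B: Δ = 0!·10!·4!/15! = 1/15015; Racah Σ t=0..0: t=0:+1/414720 = 1/414720; ⇒ 3j(5 2 7; 1 2 -3)² = 2/143, sgn +1
I_A²/I_B² = (6/715)/(2/143) = 3/5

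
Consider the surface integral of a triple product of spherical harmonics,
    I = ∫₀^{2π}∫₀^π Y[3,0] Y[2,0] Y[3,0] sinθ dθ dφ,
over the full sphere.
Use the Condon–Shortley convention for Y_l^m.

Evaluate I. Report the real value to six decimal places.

0.168209

Rules hold: Σm=0, L=8 even, 1≤3≤5.
N = 7·5·7 = 245
Δ = 2!·4!·2!/9! = 1/3780
Racah Σ t=0..2: t=0:+1/24 t=1:−1/4 t=2:+1/24 = -1/6
⇒ 3j(3 2 3; 0 0 0)² = 4/105, sgn +1
(m-triple is (0,0,0) — same symbol as above.)
4πI² = N·(3j₀)²·(3jₘ)² = 16/45
I = +1·√(0.355556/4π) = 0.16820883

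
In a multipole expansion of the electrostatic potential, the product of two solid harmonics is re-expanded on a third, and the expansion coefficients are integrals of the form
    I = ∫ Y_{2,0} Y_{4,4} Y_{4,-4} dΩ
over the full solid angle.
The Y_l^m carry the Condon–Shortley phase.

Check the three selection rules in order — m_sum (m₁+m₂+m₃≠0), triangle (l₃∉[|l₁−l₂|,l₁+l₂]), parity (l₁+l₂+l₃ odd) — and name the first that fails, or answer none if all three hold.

none

m₁+m₂+m₃ = 0 + 4 − 4 = 0  ✓
triangle: |2−4|=2 ≤ l₃=4 ≤ 2+4=6  ✓
parity: l₁+l₂+l₃ = 10 is even  ✓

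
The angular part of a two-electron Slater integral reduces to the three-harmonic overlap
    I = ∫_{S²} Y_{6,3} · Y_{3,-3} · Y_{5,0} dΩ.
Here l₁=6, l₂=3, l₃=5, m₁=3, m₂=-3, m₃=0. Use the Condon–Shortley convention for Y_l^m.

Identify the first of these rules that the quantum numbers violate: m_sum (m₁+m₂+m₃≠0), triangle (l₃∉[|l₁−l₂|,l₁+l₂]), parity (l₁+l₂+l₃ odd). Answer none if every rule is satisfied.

azimuthal sum: 3 − 3 + 0 = 0  ✓
3 ≤ 5 ≤ 9 (triangle on l)  ✓
L = 6 + 3 + 5 = 14 (even)  ✓

none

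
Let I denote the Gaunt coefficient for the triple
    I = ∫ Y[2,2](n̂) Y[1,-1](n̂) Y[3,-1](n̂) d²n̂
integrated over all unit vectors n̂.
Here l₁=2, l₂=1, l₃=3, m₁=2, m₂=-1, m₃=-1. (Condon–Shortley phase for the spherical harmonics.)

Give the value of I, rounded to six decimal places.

-0.082589

Rules hold: Σm=0, L=6 even, 1≤3≤3.
N = 5·3·7 = 105
Δ = 0!·4!·2!/7! = 1/105
Racah Σ t=0..0: t=0:+1/4 = 1/4
⇒ 3j(2 1 3; 0 0 0)² = 3/35, sgn -1
Racah Σ t=0..0: t=0:+1/48 = 1/48
⇒ 3j(2 1 3; 2 -1 -1)² = 1/105, sgn +1
4πI² = N·(3j₀)²·(3jₘ)² = 3/35
I = -1·√(0.0857143/4π) = -0.08258890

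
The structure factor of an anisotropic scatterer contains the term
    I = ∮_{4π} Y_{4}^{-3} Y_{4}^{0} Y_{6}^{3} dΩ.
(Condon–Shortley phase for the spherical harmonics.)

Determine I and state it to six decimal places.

0.123195

Rules hold: Σm=0, L=14 even, 0≤6≤8.
N = 9·9·13 = 1053
Δ = 2!·6!·6!/15! = 1/1261260
Racah Σ t=0..2: t=0:+1/4608 t=1:−1/1296 t=2:+1/4608 = -7/20736
⇒ 3j(4 4 6; 0 0 0)² = 20/1287, sgn -1
Racah Σ t=1..2: t=1:−1/25920 t=2:+1/11520 = 1/20736
⇒ 3j(4 4 6; -3 0 3)² = 5/429, sgn -1
4πI² = N·(3j₀)²·(3jₘ)² = 300/1573
I = +1·√(0.190718/4π) = 0.12319450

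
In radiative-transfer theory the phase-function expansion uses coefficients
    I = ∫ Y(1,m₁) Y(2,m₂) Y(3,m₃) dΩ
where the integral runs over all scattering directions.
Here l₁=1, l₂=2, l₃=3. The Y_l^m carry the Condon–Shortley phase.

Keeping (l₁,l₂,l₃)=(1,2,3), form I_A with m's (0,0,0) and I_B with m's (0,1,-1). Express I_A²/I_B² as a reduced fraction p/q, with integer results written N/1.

Shared (l₁,l₂,l₃)=(1,2,3): N and (l;000)² cancel in I_A²/I_B².
A: Δ = 0!·2!·4!/7! = 1/105; Racah Σ t=0..0: t=0:+1/4 = 1/4; ⇒ 3j(1 2 3; 0 0 0)² = 3/35, sgn -1
B: Δ = 0!·2!·4!/7! = 1/105; Racah Σ t=0..0: t=0:+1/6 = 1/6; ⇒ 3j(1 2 3; 0 1 -1)² = 8/105, sgn +1
I_A²/I_B² = (3/35)/(8/105) = 9/8

9/8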